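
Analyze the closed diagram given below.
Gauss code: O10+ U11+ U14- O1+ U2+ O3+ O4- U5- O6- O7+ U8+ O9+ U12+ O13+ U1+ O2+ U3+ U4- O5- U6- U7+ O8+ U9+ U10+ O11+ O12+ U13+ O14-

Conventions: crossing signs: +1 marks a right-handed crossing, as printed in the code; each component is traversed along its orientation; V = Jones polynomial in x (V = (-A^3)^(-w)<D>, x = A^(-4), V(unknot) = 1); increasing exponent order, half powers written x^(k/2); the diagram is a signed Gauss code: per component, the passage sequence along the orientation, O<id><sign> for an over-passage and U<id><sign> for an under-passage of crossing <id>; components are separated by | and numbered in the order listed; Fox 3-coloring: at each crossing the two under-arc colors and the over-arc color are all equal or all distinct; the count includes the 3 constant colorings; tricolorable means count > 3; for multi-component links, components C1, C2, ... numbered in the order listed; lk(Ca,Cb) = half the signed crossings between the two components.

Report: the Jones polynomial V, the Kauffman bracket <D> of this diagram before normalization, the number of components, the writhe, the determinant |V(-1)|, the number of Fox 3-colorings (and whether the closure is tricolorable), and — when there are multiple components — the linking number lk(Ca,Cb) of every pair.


V(x) = x^2 - x^3 + 3x^4 - 3x^5 + 3x^6 - 3x^7 + 2x^8 - x^9
bracket: -A^-18 + 2A^-14 - 3A^-10 + 3A^-6 - 3A^-2 + 3A^2 - A^6 + A^10, w = +6
1 component, writhe +6, over 14 crossings
det 17, colorings 3 of 3^14 — not tricolorable
observation: det 17 = |V(-1)|; not divisible by 3, so not tricolorable


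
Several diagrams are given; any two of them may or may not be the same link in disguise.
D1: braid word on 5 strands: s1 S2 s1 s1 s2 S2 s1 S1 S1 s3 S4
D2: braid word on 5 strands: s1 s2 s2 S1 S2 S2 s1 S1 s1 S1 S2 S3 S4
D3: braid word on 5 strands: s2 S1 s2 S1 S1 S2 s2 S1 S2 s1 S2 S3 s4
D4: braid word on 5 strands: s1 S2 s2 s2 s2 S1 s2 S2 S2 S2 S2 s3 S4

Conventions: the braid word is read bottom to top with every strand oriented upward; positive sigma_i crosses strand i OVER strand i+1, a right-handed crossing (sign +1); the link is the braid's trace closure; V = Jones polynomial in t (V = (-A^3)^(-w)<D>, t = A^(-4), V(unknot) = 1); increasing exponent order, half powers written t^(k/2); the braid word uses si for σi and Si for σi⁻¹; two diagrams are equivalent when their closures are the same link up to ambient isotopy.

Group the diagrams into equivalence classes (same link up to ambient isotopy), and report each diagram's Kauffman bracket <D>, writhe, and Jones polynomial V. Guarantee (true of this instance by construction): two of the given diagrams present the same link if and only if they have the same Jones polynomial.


grouping into links: {D1} | {D2, D4} | {D3}
V(D1) = -t^(1/2) - t^(5/2)  (w +1, c 11, <D> = A^-7 + A)
D2 (bracket A^-15 + 2A^-7 - A^-3 + A - A^5; 13 crossings at w = -3): V = t^(-7/2) - t^(-5/2) + t^(-3/2) - 2t^(-1/2) - t^(3/2)
V(D3) = t^(-9/2) - t^(-5/2) - t^(-3/2) - t^(-1/2)  (w -3, c 13, <D> = A^-7 + A^-3 + A - A^9)
D4 (bracket A^-9 + 2A^-1 - A^3 + A^7 - A^11; 13 crossings at w = -1): V = t^(-7/2) - t^(-5/2) + t^(-3/2) - 2t^(-1/2) - t^(3/2)
key observation: comparing 4 Jones polynomials yields 3 groups


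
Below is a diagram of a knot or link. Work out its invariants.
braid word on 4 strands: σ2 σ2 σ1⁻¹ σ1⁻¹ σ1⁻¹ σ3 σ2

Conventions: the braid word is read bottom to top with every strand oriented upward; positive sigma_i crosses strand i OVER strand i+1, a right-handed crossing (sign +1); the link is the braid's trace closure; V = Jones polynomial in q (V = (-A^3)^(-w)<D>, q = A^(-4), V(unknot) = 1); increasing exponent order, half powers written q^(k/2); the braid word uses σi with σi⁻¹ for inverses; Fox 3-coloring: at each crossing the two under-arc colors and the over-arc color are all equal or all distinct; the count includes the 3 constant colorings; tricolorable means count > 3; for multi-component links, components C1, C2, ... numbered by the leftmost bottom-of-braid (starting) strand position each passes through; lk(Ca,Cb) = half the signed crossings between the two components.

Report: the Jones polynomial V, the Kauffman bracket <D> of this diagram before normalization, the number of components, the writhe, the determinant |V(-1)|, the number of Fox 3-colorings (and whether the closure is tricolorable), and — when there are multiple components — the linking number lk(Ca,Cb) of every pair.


V(q) = -q^-3 + q^-2 - q^-1 + 3 - q + q^2 - q^3
bracket: A^-9 - A^-5 + A^-1 - 3A^3 + A^7 - A^11 + A^15, w = +1
1 component, writhe +1, over 7 crossings
det 9, colorings 27 of 3^7 — tricolorable
observation: palindromic: swapping q for 1/q fixes V


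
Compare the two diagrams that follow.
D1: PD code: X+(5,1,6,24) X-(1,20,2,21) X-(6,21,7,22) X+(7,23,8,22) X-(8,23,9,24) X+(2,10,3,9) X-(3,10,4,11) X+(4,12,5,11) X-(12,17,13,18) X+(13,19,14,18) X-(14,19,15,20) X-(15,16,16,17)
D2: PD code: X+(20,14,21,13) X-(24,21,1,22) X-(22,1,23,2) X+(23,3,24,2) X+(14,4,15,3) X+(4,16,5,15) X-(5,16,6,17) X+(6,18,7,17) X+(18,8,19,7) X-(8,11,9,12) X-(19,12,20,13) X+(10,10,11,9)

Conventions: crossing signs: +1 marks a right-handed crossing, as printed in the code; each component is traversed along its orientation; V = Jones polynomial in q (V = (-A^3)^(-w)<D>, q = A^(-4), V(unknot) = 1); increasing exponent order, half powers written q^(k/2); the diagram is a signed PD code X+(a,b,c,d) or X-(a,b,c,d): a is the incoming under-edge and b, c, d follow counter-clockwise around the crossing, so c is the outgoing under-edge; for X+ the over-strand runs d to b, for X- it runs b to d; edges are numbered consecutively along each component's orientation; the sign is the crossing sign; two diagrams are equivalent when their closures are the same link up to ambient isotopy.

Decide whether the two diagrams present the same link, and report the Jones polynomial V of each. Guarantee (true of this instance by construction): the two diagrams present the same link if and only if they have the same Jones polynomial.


same link: no
V(D1) = 1  [12 crossings, <D> = A^-6, w = -2]
V(D2) = q + q^3 - q^4  [12 crossings, <D> = -A^-10 + A^-6 + A^2, w = +2]
insight: V(q) takes 2 values over 2 diagrams, fixing the grouping


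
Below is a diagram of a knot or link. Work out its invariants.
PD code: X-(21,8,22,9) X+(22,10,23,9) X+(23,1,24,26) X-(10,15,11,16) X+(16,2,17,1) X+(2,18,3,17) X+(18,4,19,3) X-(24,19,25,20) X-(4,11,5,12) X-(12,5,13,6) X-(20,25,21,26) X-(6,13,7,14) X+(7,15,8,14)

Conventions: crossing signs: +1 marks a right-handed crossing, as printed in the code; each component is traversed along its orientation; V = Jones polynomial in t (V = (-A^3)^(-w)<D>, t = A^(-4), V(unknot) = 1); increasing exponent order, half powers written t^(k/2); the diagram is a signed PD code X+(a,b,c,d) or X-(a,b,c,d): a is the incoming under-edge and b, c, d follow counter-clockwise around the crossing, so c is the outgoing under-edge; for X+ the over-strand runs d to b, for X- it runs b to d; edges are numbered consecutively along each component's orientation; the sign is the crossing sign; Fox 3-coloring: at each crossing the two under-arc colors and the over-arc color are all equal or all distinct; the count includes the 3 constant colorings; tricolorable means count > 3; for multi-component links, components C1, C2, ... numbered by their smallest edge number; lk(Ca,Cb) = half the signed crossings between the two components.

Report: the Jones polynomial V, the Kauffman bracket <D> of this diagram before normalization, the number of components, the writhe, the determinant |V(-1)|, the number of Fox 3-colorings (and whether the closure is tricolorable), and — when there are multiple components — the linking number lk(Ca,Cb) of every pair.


V(t) = -t^-3 + t^-2 - t^-1 + 3 - t + t^2 - t^3
bracket: A^-15 - A^-11 + A^-7 - 3A^-3 + A - A^5 + A^9, w = -1
1 component, writhe -1, over 13 crossings
det 9, colorings 27 of 3^13 — tricolorable
observation: V is palindromic (span 6, det 9): t -> 1/t fixes it; necessary, not sufficient, for amphichirality


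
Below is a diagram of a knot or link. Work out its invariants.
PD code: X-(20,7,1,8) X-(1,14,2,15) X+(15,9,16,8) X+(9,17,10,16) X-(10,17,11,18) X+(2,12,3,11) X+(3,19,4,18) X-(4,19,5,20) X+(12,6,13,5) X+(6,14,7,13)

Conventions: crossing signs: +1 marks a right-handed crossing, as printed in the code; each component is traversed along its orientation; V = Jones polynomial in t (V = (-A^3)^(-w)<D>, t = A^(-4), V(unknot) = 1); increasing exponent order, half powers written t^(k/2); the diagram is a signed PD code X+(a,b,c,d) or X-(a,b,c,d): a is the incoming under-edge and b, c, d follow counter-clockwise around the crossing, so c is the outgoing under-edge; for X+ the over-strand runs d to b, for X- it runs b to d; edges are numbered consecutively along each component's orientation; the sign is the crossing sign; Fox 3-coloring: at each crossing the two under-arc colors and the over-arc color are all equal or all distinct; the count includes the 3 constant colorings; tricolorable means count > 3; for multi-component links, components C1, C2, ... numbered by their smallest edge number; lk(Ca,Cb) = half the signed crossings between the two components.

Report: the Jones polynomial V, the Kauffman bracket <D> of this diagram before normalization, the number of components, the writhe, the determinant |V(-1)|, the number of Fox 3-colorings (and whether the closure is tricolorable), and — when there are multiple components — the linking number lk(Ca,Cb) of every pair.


V(t) = t + t^3 - t^4
bracket: -A^-10 + A^-6 + A^2, w = +2
1 component, writhe +2, over 10 crossings
det 3, colorings 9 of 3^10 — tricolorable
observation: w = +2 (over 10 crossings) is diagram-only; (-A^3)^(-2) removes it from V


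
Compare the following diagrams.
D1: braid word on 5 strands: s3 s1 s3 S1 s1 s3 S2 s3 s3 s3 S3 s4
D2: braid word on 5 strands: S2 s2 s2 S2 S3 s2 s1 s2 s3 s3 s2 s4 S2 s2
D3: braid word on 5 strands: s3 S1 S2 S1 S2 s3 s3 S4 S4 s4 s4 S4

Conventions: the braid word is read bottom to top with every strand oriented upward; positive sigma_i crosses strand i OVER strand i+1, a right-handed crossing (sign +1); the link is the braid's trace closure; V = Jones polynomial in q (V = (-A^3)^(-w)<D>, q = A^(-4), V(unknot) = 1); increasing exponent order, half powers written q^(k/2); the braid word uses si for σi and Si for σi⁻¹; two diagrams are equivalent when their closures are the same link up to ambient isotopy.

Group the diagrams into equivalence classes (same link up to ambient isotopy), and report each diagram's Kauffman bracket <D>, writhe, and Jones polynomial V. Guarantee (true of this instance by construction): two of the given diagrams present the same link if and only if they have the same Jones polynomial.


grouping into links: {D1} | {D2} | {D3}
V(D1) = q^2 + q^4 - q^5 + q^6 - q^7  (w +6, c 12, <D> = -A^-10 + A^-6 - A^-2 + A^2 + A^10)
D2 (bracket -A^-6 + A^-2 - A^2 + 2A^6 - A^10 + A^14; 14 crossings at w = +6): V = q - q^2 + 2q^3 - q^4 + q^5 - q^6
V(D3) = -q^-3 + q^-2 - q^-1 + 3 - q + q^2 - q^3  [12 crossings, <D> = -A^-18 + A^-14 - A^-10 + 3A^-6 - A^-2 + A^2 - A^6, w = -2]
why: 3 classes among 3 diagrams; unequal V(q) rules out equality


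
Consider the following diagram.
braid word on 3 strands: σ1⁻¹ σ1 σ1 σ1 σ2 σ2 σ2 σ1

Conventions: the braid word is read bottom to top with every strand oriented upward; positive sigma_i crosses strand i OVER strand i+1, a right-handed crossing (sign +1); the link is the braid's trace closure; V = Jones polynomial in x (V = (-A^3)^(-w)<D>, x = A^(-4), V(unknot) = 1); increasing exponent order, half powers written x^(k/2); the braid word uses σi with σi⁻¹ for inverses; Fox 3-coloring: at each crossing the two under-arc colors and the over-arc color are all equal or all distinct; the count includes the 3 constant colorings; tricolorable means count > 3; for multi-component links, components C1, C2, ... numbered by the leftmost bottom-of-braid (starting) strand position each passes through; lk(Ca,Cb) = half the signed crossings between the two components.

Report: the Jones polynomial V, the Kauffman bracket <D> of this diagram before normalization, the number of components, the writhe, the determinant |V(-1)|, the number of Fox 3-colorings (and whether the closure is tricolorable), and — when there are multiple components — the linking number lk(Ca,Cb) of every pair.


V = x^2 + 2x^4 - 2x^5 + x^6 - 2x^7 + x^8
<D> = A^-14 - 2A^-10 + A^-6 - 2A^-2 + 2A^2 + A^10 (w = +6)
1 component over 8 crossings, w = +6
27 Fox colorings among 3^8, |V(-1)| = 9: tricolorable
why: the span of V is 6, forcing >= 6 crossings in any diagram


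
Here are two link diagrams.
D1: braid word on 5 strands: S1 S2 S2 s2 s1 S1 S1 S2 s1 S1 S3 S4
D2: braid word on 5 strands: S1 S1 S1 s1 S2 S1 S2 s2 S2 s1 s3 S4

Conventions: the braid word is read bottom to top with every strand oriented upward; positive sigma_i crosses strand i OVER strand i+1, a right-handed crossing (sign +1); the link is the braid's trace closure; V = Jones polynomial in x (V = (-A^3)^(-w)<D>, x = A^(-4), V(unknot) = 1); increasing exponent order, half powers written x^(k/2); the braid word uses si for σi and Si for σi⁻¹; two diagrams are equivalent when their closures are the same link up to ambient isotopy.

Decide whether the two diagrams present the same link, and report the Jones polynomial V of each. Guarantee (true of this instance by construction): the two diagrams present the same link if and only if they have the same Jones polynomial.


equivalent: yes
D1 (bracket A^-14 + A^-6 - A^-2; 12 crossings at w = -6): V = -x^-4 + x^-3 + x^-1
D2 (bracket A^-8 + 1 - A^4; 12 crossings at w = -4): V = -x^-4 + x^-3 + x^-1
key observation: all 2 diagrams share one V(x), hence one class


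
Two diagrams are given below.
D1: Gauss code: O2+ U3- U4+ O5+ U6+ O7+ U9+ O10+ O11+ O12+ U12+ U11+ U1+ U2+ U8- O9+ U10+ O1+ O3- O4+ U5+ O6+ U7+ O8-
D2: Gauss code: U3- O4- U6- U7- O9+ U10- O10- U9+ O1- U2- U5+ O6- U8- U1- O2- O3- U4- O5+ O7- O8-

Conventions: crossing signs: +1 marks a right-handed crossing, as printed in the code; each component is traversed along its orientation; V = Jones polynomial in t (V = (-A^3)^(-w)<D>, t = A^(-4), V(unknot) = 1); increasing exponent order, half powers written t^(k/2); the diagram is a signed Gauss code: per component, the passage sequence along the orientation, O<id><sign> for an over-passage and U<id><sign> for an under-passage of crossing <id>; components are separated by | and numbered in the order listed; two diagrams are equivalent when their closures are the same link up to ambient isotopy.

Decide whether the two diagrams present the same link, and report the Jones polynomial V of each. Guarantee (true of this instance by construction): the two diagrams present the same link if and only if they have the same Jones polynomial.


equivalent: no
V(D1) = t^2 + 2t^4 - 2t^5 + t^6 - 2t^7 + t^8  (w +8, c 12, <D> = A^-8 - 2A^-4 + 1 - 2A^4 + 2A^8 + A^16)
V(D2) = t^-8 - 2t^-7 + t^-6 - 2t^-5 + 2t^-4 + t^-2  [10 crossings, <D> = A^-10 + 2A^-2 - 2A^2 + A^6 - 2A^10 + A^14, w = -6]
key observation: 2 values of V(t) split the 2 diagrams


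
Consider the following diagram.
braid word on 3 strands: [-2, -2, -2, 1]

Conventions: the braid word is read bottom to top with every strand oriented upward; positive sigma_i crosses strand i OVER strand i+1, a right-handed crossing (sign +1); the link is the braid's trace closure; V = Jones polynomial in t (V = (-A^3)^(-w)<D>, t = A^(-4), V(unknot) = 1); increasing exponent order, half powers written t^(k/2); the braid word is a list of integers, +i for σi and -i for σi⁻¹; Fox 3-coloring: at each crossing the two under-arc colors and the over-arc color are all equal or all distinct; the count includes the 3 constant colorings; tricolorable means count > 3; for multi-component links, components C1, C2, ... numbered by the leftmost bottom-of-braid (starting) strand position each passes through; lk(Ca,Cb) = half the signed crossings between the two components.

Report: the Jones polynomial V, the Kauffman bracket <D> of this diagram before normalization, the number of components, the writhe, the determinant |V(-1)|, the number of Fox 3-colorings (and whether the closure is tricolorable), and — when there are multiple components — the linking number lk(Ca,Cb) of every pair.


V(t) = -t^-4 + t^-3 + t^-1
bracket: A^-2 + A^6 - A^10, w = -2
1 component, writhe -2, over 4 crossings
det 3, colorings 9 of 3^4 — tricolorable
observation: det 3 = |V(-1)|; divisible by 3, so tricolorable


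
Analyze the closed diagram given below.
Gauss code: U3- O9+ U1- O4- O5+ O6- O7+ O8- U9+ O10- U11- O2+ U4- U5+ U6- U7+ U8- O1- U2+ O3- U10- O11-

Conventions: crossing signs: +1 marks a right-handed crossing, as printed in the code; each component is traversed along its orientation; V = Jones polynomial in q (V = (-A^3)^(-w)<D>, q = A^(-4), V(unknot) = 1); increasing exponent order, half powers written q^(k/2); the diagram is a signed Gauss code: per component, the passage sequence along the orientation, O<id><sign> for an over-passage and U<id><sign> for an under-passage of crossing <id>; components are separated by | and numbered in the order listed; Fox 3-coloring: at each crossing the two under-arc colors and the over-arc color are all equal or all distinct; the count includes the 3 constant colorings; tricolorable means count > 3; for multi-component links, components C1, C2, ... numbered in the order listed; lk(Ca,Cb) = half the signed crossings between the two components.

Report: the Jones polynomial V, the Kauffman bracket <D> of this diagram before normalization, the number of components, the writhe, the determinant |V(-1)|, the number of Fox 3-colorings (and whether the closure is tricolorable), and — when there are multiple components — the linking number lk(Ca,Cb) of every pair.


Jones polynomial: V(q) = -q^-6 + 2q^-5 - 3q^-4 + 4q^-3 - 3q^-2 + 3q^-1 - 2 + q
<D> = -A^-13 + 2A^-9 - 3A^-5 + 3A^-1 - 4A^3 + 3A^7 - 2A^11 + A^15; writhe -3
components 1, writhe -3 (11 crossings)
3-colorings: 3 of 3^11, det 19 — not tricolorable
note: the span of V is 7, forcing >= 7 crossings in any diagram


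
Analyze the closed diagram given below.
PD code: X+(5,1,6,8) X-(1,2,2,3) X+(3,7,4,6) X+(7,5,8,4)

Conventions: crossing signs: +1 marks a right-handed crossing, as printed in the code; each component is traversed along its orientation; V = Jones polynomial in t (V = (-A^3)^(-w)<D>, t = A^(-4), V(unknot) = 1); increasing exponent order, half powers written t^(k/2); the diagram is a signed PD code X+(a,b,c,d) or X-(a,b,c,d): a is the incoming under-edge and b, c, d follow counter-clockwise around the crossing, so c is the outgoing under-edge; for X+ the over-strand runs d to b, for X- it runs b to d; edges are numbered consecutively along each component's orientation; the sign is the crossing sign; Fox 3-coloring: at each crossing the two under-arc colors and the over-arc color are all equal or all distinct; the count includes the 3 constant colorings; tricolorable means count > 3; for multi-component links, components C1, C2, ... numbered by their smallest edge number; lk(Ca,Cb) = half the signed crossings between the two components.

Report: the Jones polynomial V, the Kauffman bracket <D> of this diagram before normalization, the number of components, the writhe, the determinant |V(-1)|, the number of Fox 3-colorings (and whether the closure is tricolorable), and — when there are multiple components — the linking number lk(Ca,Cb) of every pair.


V(t) = t + t^3 - t^4
bracket: -A^-10 + A^-6 + A^2, w = +2
1 component, writhe +2, over 4 crossings
det 3, colorings 9 of 3^4 — tricolorable
observation: w = +2 (over 4 crossings) is diagram-only; (-A^3)^(-2) removes it from V


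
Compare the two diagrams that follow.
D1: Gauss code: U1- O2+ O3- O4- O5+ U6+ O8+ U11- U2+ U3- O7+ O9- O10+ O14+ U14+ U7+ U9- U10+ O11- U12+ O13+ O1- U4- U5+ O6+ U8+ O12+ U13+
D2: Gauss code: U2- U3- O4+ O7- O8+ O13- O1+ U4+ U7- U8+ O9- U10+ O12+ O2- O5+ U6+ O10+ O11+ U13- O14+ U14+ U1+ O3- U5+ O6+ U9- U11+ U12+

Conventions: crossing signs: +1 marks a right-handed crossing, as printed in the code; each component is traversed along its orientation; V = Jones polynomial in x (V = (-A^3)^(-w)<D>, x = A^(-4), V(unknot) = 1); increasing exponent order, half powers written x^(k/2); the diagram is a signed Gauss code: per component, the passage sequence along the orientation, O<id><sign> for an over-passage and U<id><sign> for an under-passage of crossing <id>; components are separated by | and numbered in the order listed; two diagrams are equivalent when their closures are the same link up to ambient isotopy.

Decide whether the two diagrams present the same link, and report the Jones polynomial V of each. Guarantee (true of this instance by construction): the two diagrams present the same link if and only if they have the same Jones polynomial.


equivalent: yes
V(D1) = x + x^3 - x^4  (w +4, c 14, <D> = -A^-4 + 1 + A^8)
D2 (bracket -A^-4 + 1 + A^8; 14 crossings at w = +4): V = x + x^3 - x^4
why: one V(x) for all 2 diagrams — one class (guaranteed)


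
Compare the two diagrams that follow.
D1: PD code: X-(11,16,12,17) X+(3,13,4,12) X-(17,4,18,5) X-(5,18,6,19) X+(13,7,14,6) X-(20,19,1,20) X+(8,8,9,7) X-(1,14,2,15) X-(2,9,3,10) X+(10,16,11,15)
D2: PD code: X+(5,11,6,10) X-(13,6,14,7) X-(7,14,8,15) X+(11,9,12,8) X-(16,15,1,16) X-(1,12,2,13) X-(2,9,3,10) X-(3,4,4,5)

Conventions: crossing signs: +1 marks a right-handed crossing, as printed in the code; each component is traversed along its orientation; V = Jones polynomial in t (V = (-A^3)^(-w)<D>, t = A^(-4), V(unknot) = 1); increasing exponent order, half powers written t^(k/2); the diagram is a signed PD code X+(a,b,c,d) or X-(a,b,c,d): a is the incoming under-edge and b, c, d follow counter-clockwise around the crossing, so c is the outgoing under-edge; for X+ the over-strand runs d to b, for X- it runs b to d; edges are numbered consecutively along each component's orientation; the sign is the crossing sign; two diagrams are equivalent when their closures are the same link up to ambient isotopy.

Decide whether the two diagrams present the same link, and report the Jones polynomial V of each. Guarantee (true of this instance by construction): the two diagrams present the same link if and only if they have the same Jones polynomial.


same link: yes
V(D1) = -t^-4 + t^-3 + t^-1  [10 crossings, <D> = A^-2 + A^6 - A^10, w = -2]
V(D2) = -t^-4 + t^-3 + t^-1  (w -4, c 8, <D> = A^-8 + 1 - A^4)
note: all 2 diagrams share one V(t), hence one class


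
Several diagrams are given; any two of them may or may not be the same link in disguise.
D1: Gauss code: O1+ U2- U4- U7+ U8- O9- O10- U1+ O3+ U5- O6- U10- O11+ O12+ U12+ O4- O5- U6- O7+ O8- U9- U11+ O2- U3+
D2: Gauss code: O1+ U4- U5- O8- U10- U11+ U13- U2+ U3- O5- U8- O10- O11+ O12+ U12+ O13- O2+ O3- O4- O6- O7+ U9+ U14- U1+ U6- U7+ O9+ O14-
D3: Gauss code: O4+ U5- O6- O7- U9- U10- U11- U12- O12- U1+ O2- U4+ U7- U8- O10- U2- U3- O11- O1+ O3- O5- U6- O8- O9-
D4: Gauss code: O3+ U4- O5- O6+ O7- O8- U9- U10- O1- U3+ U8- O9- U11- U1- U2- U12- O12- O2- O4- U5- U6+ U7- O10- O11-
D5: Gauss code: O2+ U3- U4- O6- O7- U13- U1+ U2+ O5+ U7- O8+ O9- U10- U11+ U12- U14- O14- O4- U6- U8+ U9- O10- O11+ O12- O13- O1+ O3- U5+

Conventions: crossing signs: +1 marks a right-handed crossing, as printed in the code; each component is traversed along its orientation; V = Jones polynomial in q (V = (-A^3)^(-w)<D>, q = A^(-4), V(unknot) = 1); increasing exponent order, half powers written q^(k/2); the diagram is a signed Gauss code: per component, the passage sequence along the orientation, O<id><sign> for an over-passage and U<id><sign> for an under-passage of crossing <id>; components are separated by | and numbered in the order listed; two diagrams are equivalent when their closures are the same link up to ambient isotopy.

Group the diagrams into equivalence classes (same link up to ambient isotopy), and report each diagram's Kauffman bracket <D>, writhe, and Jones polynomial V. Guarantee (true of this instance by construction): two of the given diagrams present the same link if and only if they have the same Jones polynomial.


equivalence classes: {D1, D5} | {D2} | {D3, D4}
D1 (bracket A^-10 - A^-6 + 2A^-2 - 2A^2 + 2A^6 - 2A^10 + A^14; 12 crossings at w = -2): V = q^-5 - 2q^-4 + 2q^-3 - 2q^-2 + 2q^-1 - 1 + q
V(D2) = -q^-4 + q^-3 + q^-1  [14 crossings, <D> = A^-2 + A^6 - A^10, w = -2]
V(D3) = q^-8 - 2q^-7 + q^-6 - 2q^-5 + 2q^-4 + q^-2  (w -8, c 12, <D> = A^-16 + 2A^-8 - 2A^-4 + 1 - 2A^4 + A^8)
V(D4) = q^-8 - 2q^-7 + q^-6 - 2q^-5 + 2q^-4 + q^-2  [12 crossings, <D> = A^-16 + 2A^-8 - 2A^-4 + 1 - 2A^4 + A^8, w = -8]
V(D5) = q^-5 - 2q^-4 + 2q^-3 - 2q^-2 + 2q^-1 - 1 + q  (w -4, c 14, <D> = A^-16 - A^-12 + 2A^-8 - 2A^-4 + 2 - 2A^4 + A^8)
key observation: 3 classes among 5 diagrams; unequal V(q) rules out equality


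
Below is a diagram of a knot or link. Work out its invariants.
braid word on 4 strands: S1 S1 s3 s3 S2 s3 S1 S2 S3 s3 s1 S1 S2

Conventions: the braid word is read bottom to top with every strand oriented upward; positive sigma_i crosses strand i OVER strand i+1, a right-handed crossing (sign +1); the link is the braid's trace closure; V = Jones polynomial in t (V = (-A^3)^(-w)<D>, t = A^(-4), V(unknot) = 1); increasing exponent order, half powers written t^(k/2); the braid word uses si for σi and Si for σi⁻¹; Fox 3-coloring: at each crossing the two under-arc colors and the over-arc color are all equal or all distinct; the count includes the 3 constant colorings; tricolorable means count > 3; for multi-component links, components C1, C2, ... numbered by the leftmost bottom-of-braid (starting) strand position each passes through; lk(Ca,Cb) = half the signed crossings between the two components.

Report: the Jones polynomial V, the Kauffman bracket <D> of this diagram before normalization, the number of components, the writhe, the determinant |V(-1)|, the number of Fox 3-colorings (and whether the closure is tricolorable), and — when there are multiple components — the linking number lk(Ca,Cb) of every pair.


Jones polynomial: V(t) = -t^-6 + 2t^-5 - 4t^-4 + 5t^-3 - 4t^-2 + 5t^-1 - 3 + 2t - t^2
<D> = A^-17 - 2A^-13 + 3A^-9 - 5A^-5 + 4A^-1 - 5A^3 + 4A^7 - 2A^11 + A^15; writhe -3
components 1, writhe -3 (13 crossings)
3-colorings: 9 of 3^13, det 27 — tricolorable
note: the span of V is 8, forcing >= 8 crossings in any diagram


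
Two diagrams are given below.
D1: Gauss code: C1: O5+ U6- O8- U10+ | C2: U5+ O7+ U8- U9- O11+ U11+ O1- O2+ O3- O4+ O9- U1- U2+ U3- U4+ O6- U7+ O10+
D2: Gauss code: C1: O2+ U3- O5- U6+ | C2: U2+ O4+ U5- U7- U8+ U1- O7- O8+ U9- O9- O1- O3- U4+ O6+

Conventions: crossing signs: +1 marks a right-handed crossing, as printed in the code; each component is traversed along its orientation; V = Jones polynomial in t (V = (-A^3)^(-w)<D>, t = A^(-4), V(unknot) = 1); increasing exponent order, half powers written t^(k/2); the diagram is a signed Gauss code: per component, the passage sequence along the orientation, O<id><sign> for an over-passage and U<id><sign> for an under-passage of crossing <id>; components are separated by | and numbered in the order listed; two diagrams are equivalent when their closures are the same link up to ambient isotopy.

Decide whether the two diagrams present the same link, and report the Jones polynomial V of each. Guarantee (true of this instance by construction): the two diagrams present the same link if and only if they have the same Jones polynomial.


equivalent: yes
D1 (bracket -A^-11 + 2A^-7 - A^-3 + 2A - A^5 + A^9; 11 crossings at w = +1): V = -t^(-3/2) + t^(-1/2) - 2t^(1/2) + t^(3/2) - 2t^(5/2) + t^(7/2)
V(D2) = -t^(-3/2) + t^(-1/2) - 2t^(1/2) + t^(3/2) - 2t^(5/2) + t^(7/2)  [9 crossings, <D> = -A^-17 + 2A^-13 - A^-9 + 2A^-5 - A^-1 + A^3, w = -1]
observation: all 2 diagrams share one V(t), hence one class


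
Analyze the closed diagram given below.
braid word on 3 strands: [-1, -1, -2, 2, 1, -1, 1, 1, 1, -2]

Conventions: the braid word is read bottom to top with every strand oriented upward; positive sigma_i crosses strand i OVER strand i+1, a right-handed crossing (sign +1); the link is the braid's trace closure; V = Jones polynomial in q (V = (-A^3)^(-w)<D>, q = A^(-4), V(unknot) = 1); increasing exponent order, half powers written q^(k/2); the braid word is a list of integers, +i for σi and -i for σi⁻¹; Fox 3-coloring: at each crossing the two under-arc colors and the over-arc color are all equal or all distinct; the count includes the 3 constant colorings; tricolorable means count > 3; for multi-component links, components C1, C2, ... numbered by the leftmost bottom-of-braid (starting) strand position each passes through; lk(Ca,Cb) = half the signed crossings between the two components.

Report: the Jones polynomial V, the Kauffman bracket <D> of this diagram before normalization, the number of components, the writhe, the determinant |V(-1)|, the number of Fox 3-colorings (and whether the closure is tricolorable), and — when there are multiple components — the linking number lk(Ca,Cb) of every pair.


V(q) = 1
bracket: 1, w = 0
1 component, writhe 0, over 10 crossings
det 1, colorings 3 of 3^10 — not tricolorable
observation: w = 0 (over 10 crossings) is diagram-only; (-A^3)^(0) removes it from V


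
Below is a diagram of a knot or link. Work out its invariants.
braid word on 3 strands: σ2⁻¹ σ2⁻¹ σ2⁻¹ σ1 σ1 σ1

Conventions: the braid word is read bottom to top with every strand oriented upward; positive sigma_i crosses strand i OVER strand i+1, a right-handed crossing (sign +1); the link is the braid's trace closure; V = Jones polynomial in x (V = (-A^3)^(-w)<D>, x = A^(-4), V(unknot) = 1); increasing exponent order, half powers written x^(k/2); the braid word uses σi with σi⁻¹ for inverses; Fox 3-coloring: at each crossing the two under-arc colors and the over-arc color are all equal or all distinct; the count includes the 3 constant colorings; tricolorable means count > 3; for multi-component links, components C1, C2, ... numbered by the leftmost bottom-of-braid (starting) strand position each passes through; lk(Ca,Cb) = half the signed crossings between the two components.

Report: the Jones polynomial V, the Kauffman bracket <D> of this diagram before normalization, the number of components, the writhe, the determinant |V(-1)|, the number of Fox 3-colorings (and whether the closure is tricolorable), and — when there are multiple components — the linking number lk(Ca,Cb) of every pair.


V = -x^-3 + x^-2 - x^-1 + 3 - x + x^2 - x^3
<D> = -A^-12 + A^-8 - A^-4 + 3 - A^4 + A^8 - A^12 (w = 0)
1 component over 6 crossings, w = 0
27 Fox colorings among 3^6, |V(-1)| = 9: tricolorable
why: the span of V is 6, forcing >= 6 crossings in any diagram


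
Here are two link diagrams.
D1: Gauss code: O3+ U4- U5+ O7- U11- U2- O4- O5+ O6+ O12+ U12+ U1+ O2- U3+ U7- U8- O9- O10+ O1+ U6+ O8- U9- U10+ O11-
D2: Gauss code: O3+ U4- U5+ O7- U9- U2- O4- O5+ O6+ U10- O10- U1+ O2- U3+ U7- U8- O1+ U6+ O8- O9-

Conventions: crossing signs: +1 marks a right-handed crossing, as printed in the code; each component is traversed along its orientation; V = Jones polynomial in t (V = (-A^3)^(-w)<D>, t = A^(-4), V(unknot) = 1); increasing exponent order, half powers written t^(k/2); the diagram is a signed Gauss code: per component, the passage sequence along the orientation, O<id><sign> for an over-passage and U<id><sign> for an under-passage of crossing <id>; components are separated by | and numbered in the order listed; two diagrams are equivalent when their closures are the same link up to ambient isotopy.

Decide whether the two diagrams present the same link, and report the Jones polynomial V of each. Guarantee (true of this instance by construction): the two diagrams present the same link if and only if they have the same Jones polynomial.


same link: yes
V(D1) = t^-2 - t^-1 + 1 - t + t^2  [12 crossings, <D> = A^-8 - A^-4 + 1 - A^4 + A^8, w = 0]
V(D2) = t^-2 - t^-1 + 1 - t + t^2  (w -2, c 10, <D> = A^-14 - A^-10 + A^-6 - A^-2 + A^2)
note: Reidemeister moves carry D1 (12 crossings) to D2 (10)


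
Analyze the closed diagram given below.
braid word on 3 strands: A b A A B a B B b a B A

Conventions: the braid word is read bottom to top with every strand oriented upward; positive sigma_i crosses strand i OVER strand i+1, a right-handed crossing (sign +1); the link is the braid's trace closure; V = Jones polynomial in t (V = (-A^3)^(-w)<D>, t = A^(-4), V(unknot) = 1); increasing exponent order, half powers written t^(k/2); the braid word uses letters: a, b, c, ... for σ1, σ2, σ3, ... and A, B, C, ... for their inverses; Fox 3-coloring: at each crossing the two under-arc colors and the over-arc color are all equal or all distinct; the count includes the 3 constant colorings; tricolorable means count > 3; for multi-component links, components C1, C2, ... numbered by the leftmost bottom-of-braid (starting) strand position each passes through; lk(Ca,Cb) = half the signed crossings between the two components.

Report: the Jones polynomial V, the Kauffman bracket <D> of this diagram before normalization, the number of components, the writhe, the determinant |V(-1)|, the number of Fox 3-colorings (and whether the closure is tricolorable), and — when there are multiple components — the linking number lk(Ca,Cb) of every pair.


Jones polynomial: V(t) = -t^-8 + 3t^-7 - 5t^-6 + 6t^-5 - 7t^-4 + 7t^-3 - 5t^-2 + 4t^-1 - 1
<D> = -A^-12 + 4A^-8 - 5A^-4 + 7 - 7A^4 + 6A^8 - 5A^12 + 3A^16 - A^20; writhe -4
components 1, writhe -4 (12 crossings)
3-colorings: 9 of 3^12, det 39 — tricolorable
note: V spans 8 powers of t: at least 8 crossings in any diagram


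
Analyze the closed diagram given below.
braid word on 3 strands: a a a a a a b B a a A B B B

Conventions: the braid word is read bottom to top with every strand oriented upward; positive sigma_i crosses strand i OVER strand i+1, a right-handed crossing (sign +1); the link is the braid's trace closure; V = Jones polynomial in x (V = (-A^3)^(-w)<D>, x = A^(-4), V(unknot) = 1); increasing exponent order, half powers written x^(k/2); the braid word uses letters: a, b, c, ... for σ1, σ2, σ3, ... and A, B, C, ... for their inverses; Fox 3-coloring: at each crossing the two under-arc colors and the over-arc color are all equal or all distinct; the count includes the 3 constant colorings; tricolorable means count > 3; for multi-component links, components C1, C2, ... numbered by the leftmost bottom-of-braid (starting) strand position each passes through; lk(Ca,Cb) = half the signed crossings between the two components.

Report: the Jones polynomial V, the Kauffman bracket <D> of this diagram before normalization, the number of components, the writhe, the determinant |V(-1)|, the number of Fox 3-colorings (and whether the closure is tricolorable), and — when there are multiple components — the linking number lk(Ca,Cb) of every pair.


Jones polynomial: V(x) = -x^-1 + 1 - x + 3x^2 - 2x^3 + 3x^4 - 3x^5 + 3x^6 - 2x^7 + x^8 - x^9
<D> = -A^-24 + A^-20 - 2A^-16 + 3A^-12 - 3A^-8 + 3A^-4 - 2 + 3A^4 - A^8 + A^12 - A^16; writhe +4
components 1, writhe +4 (14 crossings)
3-colorings: 9 of 3^14, det 21 — tricolorable
note: the word shrinks to σ1 σ1 σ1 σ1 σ1 σ1 σ1 σ2⁻¹ σ2⁻¹ σ2⁻¹ after cancelling


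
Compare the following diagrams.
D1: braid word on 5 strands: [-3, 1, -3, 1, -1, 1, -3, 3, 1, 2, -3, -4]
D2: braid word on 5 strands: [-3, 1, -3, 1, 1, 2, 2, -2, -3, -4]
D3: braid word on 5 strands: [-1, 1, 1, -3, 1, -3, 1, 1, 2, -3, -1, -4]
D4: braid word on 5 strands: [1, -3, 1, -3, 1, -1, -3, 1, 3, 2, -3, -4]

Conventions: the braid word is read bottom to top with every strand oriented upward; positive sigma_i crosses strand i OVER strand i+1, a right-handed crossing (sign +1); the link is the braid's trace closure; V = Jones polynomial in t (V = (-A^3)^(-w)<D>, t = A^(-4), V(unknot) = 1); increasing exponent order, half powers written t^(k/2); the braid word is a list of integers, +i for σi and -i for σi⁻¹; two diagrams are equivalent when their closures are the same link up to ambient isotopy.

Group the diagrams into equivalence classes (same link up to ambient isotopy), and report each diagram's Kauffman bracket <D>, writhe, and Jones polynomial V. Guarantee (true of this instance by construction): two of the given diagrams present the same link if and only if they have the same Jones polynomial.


classes: {D1, D2, D3, D4}
V(D1) = -t^-3 + t^-2 - t^-1 + 3 - t + t^2 - t^3  [12 crossings, <D> = -A^-12 + A^-8 - A^-4 + 3 - A^4 + A^8 - A^12, w = 0]
D2 (bracket -A^-12 + A^-8 - A^-4 + 3 - A^4 + A^8 - A^12; 10 crossings at w = 0): V = -t^-3 + t^-2 - t^-1 + 3 - t + t^2 - t^3
V(D3) = -t^-3 + t^-2 - t^-1 + 3 - t + t^2 - t^3  (w 0, c 12, <D> = -A^-12 + A^-8 - A^-4 + 3 - A^4 + A^8 - A^12)
V(D4) = -t^-3 + t^-2 - t^-1 + 3 - t + t^2 - t^3  (w 0, c 12, <D> = -A^-12 + A^-8 - A^-4 + 3 - A^4 + A^8 - A^12)
note: one V(t) for all 4 diagrams — one class (guaranteed)


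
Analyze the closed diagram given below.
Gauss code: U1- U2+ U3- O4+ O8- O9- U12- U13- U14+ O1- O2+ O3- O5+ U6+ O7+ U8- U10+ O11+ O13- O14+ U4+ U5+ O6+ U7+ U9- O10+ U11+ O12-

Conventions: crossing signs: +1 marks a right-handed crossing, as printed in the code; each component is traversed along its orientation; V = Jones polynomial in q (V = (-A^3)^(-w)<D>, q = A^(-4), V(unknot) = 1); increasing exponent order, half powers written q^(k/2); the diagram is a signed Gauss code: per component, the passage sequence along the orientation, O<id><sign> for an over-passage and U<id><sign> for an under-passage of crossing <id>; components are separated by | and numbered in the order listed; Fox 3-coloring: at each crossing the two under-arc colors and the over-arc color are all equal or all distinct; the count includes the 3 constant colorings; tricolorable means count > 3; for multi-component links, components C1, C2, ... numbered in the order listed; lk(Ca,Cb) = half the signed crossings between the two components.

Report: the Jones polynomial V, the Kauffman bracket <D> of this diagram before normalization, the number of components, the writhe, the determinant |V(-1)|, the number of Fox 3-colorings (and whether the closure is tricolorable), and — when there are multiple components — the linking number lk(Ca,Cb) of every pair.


V(q) = -q^-2 + q^-1 - 1 + 3q - 2q^2 + 3q^3 - 2q^4 + q^5 - q^6
bracket: -A^-18 + A^-14 - 2A^-10 + 3A^-6 - 2A^-2 + 3A^2 - A^6 + A^10 - A^14, w = +2
1 component, writhe +2, over 14 crossings
det 15, colorings 9 of 3^14 — tricolorable
observation: w = +2 shifts under R1 moves; the (-A^3)^(-2) factor cancels that in V


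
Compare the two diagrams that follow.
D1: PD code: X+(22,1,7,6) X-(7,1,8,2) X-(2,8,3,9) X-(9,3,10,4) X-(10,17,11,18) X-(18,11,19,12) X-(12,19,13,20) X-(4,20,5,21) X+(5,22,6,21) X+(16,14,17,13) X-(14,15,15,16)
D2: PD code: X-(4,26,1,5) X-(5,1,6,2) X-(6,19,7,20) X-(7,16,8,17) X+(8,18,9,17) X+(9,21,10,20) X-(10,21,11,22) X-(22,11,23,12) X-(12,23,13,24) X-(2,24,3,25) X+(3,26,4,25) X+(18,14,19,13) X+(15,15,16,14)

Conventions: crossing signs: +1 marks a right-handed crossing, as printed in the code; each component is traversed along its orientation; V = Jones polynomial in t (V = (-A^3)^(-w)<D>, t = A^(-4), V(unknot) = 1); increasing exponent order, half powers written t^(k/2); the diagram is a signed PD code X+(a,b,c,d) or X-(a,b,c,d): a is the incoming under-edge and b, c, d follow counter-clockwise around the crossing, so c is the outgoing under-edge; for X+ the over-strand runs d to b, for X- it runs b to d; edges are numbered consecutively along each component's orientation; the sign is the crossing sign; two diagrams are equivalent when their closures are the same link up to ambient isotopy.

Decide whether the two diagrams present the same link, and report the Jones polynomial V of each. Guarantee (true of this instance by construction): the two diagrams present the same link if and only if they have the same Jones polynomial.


same link: yes
V(D1) = t^(-13/2) - t^(-11/2) + t^(-9/2) - 2t^(-7/2) - t^(-3/2)  [11 crossings, <D> = A^-9 + 2A^-1 - A^3 + A^7 - A^11, w = -5]
V(D2) = t^(-13/2) - t^(-11/2) + t^(-9/2) - 2t^(-7/2) - t^(-3/2)  (w -3, c 13, <D> = A^-3 + 2A^5 - A^9 + A^13 - A^17)
note: all 2 diagrams share one V(t), hence one class
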